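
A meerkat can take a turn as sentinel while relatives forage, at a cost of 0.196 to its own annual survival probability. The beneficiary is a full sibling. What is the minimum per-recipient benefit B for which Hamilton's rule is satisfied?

0.392

r to a full sibling = 1/2 (full sibs share both parents — two paths of length 2: r = 2·(1/2)^2 = 1/2).
Hamilton's rule with n recipients of equal r: n·r·B > C, so B > C/(n·r) = 0.196/(1·0.5) = 0.392.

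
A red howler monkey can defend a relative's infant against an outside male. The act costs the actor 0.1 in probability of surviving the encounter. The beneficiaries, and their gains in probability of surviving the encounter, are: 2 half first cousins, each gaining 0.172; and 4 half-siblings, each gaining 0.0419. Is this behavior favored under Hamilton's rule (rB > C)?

Hamilton's rule: the trait is favored when the sum of r·B over every recipient exceeds the actor's cost C.
r to a half first cousin = 0.0625 (half first cousins share one grandparent — one path of length 4: r = (1/2)^4 = 1/16).
r to a half-sibling = 1/4 (half-sibs share one parent — one path of length 2: r = (1/2)^2 = 1/4).
Summing one r·B term per recipient: 2·0.0625·0.172 + 4·0.25·0.0419 = 0.0634.
0.0634 < 0.1: the indirect benefit is less than the cost.

No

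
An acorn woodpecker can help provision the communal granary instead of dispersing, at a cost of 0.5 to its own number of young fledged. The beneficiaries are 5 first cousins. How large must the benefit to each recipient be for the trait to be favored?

r to a first cousin = 1/8 (first cousins share one grandparent pair — two paths of length 4: r = 2·(1/2)^4 = 1/8).
Hamilton's rule with n recipients of equal r: n·r·B > C, so B > C/(n·r) = 0.5/(5·0.125) = 0.8.

0.8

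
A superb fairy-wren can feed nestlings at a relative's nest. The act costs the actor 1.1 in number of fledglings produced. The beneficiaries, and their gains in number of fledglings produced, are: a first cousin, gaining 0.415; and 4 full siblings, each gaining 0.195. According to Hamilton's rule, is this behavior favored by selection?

No

Hamilton's rule: the trait is favored when the sum of r·B over every recipient exceeds the actor's cost C.
r to a first cousin = 1/8 (first cousins share one grandparent pair — two paths of length 4: r = 2·(1/2)^4 = 1/8).
r to a full sibling = 1/2 (full sibs share both parents — two paths of length 2: r = 2·(1/2)^2 = 1/2).
Summing one r·B term per recipient: 1·0.125·0.415 + 4·0.5·0.195 = 0.441875.
0.441875 < 1.1: the indirect benefit is less than the cost.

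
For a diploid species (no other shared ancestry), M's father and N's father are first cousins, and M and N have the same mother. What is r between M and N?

Independent pedigree routes through distinct common ancestors add.
M and N are related in two ways: second cousins through their fathers (r = 1/32) and half-sibs through their shared mother (r = 1/4).
r = 1/32 + 1/4 = 9/32 = 0.28125.

0.28125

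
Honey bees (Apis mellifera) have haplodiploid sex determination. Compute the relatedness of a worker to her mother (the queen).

One meiotic link between diploid queen and diploid daughter: r = 1/2.

0.5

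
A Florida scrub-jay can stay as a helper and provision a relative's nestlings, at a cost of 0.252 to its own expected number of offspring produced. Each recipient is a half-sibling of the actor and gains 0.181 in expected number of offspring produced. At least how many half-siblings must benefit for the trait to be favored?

r to a half-sibling = 1/4 (half-sibs share one parent — one path of length 2: r = (1/2)^2 = 1/4).
Hamilton's rule: n·r·B > C  ⇒  n > C/(r·B) = 0.252/(0.25·0.181) = 5.569.
The smallest integer exceeding 5.569 is 6.

6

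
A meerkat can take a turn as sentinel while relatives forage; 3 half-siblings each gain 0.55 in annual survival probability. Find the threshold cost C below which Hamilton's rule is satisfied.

0.4125

r to a half-sibling = 0.25 (half-sibs share one parent — one path of length 2: r = (1/2)^2 = 1/4).
Hamilton's rule: n·r·B > C, so the trait is favored while C < n·r·B = 3·0.25·0.55 = 0.4125.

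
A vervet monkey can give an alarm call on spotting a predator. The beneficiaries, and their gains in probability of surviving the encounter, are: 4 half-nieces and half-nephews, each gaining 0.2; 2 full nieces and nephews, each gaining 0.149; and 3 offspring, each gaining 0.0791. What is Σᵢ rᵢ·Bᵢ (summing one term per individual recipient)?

r to a half-niece or half-nephew = 0.125 (half-aunt/uncle↔niece/nephew: one path of length 3: r = (1/2)^3 = 1/8).
r to a full niece or nephew = 0.25 (full aunt/uncle↔niece/nephew: two paths of length 3 through the shared grandparent pair: r = 2·(1/2)^3 = 1/4).
r to an offspring = 1/2 (one parent–offspring link: r = (1/2)^1 = 1/2).
Summing one r·B term per recipient: 4·0.125·0.2 + 2·0.25·0.149 + 3·0.5·0.0791 = 0.29315.

0.29315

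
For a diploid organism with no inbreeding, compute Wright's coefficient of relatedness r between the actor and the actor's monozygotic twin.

1

Each parent–offspring link contributes a factor of 1/2, and independent paths through distinct common ancestors add.
Monozygotic twins share every allele identical by descent: r = 1.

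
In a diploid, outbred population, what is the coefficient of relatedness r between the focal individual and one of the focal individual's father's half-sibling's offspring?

Each parent–offspring link contributes a factor of 1/2, and independent paths through distinct common ancestors add.
Half first cousins share one grandparent — one path of length 4: r = (1/2)^4 = 1/16.

0.0625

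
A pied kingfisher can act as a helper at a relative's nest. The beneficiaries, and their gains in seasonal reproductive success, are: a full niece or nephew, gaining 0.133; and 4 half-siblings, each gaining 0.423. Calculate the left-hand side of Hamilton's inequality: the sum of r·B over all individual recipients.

r to a full niece or nephew = 1/4 (full aunt/uncle↔niece/nephew: two paths of length 3 through the shared grandparent pair: r = 2·(1/2)^3 = 1/4).
r to a half-sibling = 0.25 (half-sibs share one parent — one path of length 2: r = (1/2)^2 = 1/4).
Summing one r·B term per recipient: 1·0.25·0.133 + 4·0.25·0.423 = 0.45625.

0.45625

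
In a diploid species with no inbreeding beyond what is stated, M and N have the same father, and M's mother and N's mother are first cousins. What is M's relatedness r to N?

Independent pedigree routes through distinct common ancestors add.
M and N are related in two ways: half-sibs through their shared father (r = 1/4) and second cousins through their mothers (r = 1/32).
r = 1/4 + 1/32 = 9/32 = 0.28125.

0.28125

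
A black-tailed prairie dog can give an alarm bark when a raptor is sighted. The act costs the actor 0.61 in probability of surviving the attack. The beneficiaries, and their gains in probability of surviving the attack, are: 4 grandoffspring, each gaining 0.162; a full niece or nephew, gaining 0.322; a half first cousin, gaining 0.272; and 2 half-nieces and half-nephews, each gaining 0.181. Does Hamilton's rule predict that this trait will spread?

No

Hamilton's rule: the trait is favored when the sum of r·B over every recipient exceeds the actor's cost C.
r to a grandoffspring = 0.25 (two parent–offspring links: r = (1/2)^2 = 1/4).
r to a full niece or nephew = 0.25 (full aunt/uncle↔niece/nephew: two paths of length 3 through the shared grandparent pair: r = 2·(1/2)^3 = 1/4).
r to a half first cousin = 1/16 (half first cousins share one grandparent — one path of length 4: r = (1/2)^4 = 1/16).
r to a half-niece or half-nephew = 0.125 (half-aunt/uncle↔niece/nephew: one path of length 3: r = (1/2)^3 = 1/8).
Summing one r·B term per recipient: 4·0.25·0.162 + 1·0.25·0.322 + 1·0.0625·0.272 + 2·0.125·0.181 = 0.30475.
0.30475 < 0.61: the indirect benefit is less than the cost.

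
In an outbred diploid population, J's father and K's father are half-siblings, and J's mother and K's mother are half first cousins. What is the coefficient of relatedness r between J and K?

Relatedness sums over independent paths through distinct common ancestors.
J and K are related in two ways: half first cousins through their fathers (r = 1/16) and half second cousins through their mothers (r = 1/64).
r = 1/16 + 1/64 = 0.078125.

0.078125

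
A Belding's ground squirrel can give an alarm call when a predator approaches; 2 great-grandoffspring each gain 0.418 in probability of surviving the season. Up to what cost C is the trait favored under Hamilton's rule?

0.1045

r to a great-grandoffspring = 0.125 (three parent–offspring links: r = (1/2)^3 = 1/8).
Hamilton's rule: n·r·B > C, so the trait is favored while C < n·r·B = 2·0.125·0.418 = 0.1045.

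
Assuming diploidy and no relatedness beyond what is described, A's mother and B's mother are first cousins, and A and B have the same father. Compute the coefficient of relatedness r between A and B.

0.28125

Wright's path rule: contributions from independent ancestry routes add.
A and B are related in two ways: second cousins through their mothers (r = 1/32) and half-sibs through their shared father (r = 1/4).
r = 1/32 + 1/4 = 9/32 = 0.28125.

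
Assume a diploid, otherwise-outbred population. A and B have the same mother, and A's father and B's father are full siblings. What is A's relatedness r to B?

Wright's path rule: contributions from independent ancestry routes add.
A and B are related in two ways: half-sibs through their shared mother (r = 1/4) and first cousins through their fathers (r = 1/8).
r = 1/4 + 1/8 = 0.375.

0.375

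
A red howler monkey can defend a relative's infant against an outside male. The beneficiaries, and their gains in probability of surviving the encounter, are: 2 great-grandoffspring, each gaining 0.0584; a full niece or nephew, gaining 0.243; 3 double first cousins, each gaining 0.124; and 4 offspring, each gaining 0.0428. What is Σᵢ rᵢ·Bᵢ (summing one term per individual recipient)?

r to a great-grandoffspring = 0.125 (three parent–offspring links: r = (1/2)^3 = 1/8).
r to a full niece or nephew = 1/4 (full aunt/uncle↔niece/nephew: two paths of length 3 through the shared grandparent pair: r = 2·(1/2)^3 = 1/4).
r to a double first cousin = 1/4 (double first cousins share both grandparent pairs — four paths of length 4: r = 4·(1/2)^4 = 1/4).
r to an offspring = 1/2 (one parent–offspring link: r = (1/2)^1 = 1/2).
Summing one r·B term per recipient: 2·0.125·0.0584 + 1·0.25·0.243 + 3·0.25·0.124 + 4·0.5·0.0428 = 0.25395.

0.25395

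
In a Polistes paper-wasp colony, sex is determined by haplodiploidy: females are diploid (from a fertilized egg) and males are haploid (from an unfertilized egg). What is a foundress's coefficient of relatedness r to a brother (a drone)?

0.25

Her haploid brother carries none of their father's genes and a random half of their mother's genome; that half matches the maternal half of her own genome with probability 1/2: r = 1/2 · 1/2 = 1/4.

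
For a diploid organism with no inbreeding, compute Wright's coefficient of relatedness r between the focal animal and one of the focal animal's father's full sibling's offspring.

Each parent–offspring link contributes a factor of 1/2, and independent paths through distinct common ancestors add.
First cousins share one grandparent pair — two paths of length 4: r = 2·(1/2)^4 = 1/8.

0.125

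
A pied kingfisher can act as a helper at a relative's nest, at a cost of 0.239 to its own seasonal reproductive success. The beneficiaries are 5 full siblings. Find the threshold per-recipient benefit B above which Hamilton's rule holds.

r to a full sibling = 0.5 (full sibs share both parents — two paths of length 2: r = 2·(1/2)^2 = 1/2).
Hamilton's rule with n recipients of equal r: n·r·B > C, so B > C/(n·r) = 0.239/(5·0.5) = 0.0956.

0.0956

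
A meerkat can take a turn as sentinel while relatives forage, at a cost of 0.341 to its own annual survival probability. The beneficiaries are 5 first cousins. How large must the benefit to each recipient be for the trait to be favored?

r to a first cousin = 0.125 (first cousins share one grandparent pair — two paths of length 4: r = 2·(1/2)^4 = 1/8).
Hamilton's rule with n recipients of equal r: n·r·B > C, so B > C/(n·r) = 0.341/(5·0.125) = 0.5456.

0.5456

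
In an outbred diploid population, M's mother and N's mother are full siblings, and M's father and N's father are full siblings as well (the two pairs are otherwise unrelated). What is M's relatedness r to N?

0.25

Independent pedigree routes through distinct common ancestors add.
M and N are related in two ways: first cousins through their mothers (r = 1/8) and first cousins through their fathers (r = 1/8) — i.e. double first cousins.
r = 1/8 + 1/8 = 0.25.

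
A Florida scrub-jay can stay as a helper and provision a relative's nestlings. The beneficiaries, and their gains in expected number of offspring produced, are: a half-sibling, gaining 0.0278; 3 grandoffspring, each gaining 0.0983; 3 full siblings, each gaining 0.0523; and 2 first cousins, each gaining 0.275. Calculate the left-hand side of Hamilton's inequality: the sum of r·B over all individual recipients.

0.227875

r to a half-sibling = 1/4 (half-sibs share one parent — one path of length 2: r = (1/2)^2 = 1/4).
r to a grandoffspring = 0.25 (two parent–offspring links: r = (1/2)^2 = 1/4).
r to a full sibling = 1/2 (full sibs share both parents — two paths of length 2: r = 2·(1/2)^2 = 1/2).
r to a first cousin = 1/8 (first cousins share one grandparent pair — two paths of length 4: r = 2·(1/2)^4 = 1/8).
Summing one r·B term per recipient: 1·0.25·0.0278 + 3·0.25·0.0983 + 3·0.5·0.0523 + 2·0.125·0.275 = 0.227875.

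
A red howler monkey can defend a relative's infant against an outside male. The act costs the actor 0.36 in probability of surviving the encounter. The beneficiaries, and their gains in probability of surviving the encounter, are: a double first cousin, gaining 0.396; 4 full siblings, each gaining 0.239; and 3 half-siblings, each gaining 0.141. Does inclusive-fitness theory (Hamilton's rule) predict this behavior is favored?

Hamilton's rule: the trait is favored when the sum of r·B over every recipient exceeds the actor's cost C.
r to a double first cousin = 1/4 (double first cousins share both grandparent pairs — four paths of length 4: r = 4·(1/2)^4 = 1/4).
r to a full sibling = 1/2 (full sibs share both parents — two paths of length 2: r = 2·(1/2)^2 = 1/2).
r to a half-sibling = 0.25 (half-sibs share one parent — one path of length 2: r = (1/2)^2 = 1/4).
Summing one r·B term per recipient: 1·0.25·0.396 + 4·0.5·0.239 + 3·0.25·0.141 = 0.68275.
0.68275 > 0.36: the indirect benefit exceeds the cost.

Yes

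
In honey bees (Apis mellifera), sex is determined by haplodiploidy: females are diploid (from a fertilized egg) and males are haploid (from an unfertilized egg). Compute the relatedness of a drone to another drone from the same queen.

0.5

Haploid brothers each carry a random half of the queen's diploid genome, so on average they share half: r = 1/2.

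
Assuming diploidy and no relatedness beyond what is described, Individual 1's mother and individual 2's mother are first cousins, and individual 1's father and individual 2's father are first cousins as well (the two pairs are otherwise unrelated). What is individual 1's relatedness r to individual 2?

Relatedness sums over independent paths through distinct common ancestors.
Individual 1 and individual 2 are related in two ways: second cousins through their mothers (r = 1/32) and second cousins through their fathers (r = 1/32).
r = 1/32 + 1/32 = 1/16 = 0.0625.

0.0625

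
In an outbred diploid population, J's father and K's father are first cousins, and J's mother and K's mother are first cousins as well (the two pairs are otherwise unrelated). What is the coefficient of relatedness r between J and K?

0.0625

Wright's path rule: contributions from independent ancestry routes add.
J and K are related in two ways: second cousins through their fathers (r = 1/32) and second cousins through their mothers (r = 1/32).
r = 1/32 + 1/32 = 0.0625.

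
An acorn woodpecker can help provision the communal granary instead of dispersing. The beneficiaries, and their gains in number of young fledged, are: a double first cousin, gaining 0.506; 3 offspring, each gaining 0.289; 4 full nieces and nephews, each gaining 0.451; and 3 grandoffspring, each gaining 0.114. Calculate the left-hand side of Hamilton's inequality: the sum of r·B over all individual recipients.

1.0965

r to a double first cousin = 1/4 (double first cousins share both grandparent pairs — four paths of length 4: r = 4·(1/2)^4 = 1/4).
r to an offspring = 0.5 (one parent–offspring link: r = (1/2)^1 = 1/2).
r to a full niece or nephew = 1/4 (full aunt/uncle↔niece/nephew: two paths of length 3 through the shared grandparent pair: r = 2·(1/2)^3 = 1/4).
r to a grandoffspring = 1/4 (two parent–offspring links: r = (1/2)^2 = 1/4).
Summing one r·B term per recipient: 1·0.25·0.506 + 3·0.5·0.289 + 4·0.25·0.451 + 3·0.25·0.114 = 1.0965.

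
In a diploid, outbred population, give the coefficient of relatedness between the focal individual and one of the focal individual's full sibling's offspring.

Each parent–offspring link contributes a factor of 1/2, and independent paths through distinct common ancestors add.
Full aunt/uncle↔niece/nephew: two paths of length 3 through the shared grandparent pair: r = 2·(1/2)^3 = 1/4.

0.25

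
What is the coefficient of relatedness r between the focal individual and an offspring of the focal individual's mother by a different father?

Each parent–offspring link contributes a factor of 1/2, and independent paths through distinct common ancestors add.
Half-sibs share one parent — one path of length 2: r = (1/2)^2 = 1/4.

0.25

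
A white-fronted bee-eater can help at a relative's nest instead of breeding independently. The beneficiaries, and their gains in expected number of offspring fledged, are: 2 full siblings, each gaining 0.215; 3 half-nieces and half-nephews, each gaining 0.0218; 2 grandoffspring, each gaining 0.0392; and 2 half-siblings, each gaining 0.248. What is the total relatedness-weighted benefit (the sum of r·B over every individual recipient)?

0.366775

r to a full sibling = 1/2 (full sibs share both parents — two paths of length 2: r = 2·(1/2)^2 = 1/2).
r to a half-niece or half-nephew = 1/8 (half-aunt/uncle↔niece/nephew: one path of length 3: r = (1/2)^3 = 1/8).
r to a grandoffspring = 0.25 (two parent–offspring links: r = (1/2)^2 = 1/4).
r to a half-sibling = 1/4 (half-sibs share one parent — one path of length 2: r = (1/2)^2 = 1/4).
Summing one r·B term per recipient: 2·0.5·0.215 + 3·0.125·0.0218 + 2·0.25·0.0392 + 2·0.25·0.248 = 0.366775.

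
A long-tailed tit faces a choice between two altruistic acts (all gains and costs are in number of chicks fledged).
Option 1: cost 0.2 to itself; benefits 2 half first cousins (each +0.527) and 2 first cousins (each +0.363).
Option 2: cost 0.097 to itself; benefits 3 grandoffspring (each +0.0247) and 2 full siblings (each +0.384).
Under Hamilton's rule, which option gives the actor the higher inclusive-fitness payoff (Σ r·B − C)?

Option 2

Option 1: r to a half first cousin = 0.0625.
Option 1: r to a first cousin = 0.125.
Option 1: Σ r·B − C = (2·0.0625·0.527 + 2·0.125·0.363) − 0.2 = -0.043375.
Option 2: r to a grandoffspring = 0.25.
Option 2: r to a full sibling = 0.5.
Option 2: Σ r·B − C = (3·0.25·0.0247 + 2·0.5·0.384) − 0.097 = 0.305525.
Option 2 has the higher net inclusive-fitness payoff.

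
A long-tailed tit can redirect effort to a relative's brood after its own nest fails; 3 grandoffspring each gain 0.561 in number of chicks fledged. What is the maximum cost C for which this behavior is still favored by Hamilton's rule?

0.42075

r to a grandoffspring = 0.25 (two parent–offspring links: r = (1/2)^2 = 1/4).
Hamilton's rule: n·r·B > C, so the trait is favored while C < n·r·B = 3·0.25·0.561 = 0.42075.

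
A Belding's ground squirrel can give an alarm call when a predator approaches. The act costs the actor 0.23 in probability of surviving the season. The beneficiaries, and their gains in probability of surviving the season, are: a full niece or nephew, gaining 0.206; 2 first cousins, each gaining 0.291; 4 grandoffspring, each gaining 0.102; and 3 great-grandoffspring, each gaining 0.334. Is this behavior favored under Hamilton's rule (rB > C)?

Hamilton's rule: the trait is favored when the sum of r·B over every recipient exceeds the actor's cost C.
r to a full niece or nephew = 1/4 (full aunt/uncle↔niece/nephew: two paths of length 3 through the shared grandparent pair: r = 2·(1/2)^3 = 1/4).
r to a first cousin = 0.125 (first cousins share one grandparent pair — two paths of length 4: r = 2·(1/2)^4 = 1/8).
r to a grandoffspring = 1/4 (two parent–offspring links: r = (1/2)^2 = 1/4).
r to a great-grandoffspring = 1/8 (three parent–offspring links: r = (1/2)^3 = 1/8).
Summing one r·B term per recipient: 1·0.25·0.206 + 2·0.125·0.291 + 4·0.25·0.102 + 3·0.125·0.334 = 0.3515.
0.3515 > 0.23: the indirect benefit exceeds the cost.

Yes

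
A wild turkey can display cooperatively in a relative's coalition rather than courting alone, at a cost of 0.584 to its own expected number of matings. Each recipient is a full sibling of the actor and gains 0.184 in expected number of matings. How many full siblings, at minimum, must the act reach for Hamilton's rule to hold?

7

r to a full sibling = 0.5 (full sibs share both parents — two paths of length 2: r = 2·(1/2)^2 = 1/2).
Hamilton's rule: n·r·B > C  ⇒  n > C/(r·B) = 0.584/(0.5·0.184) = 6.348.
The smallest integer exceeding 6.348 is 7.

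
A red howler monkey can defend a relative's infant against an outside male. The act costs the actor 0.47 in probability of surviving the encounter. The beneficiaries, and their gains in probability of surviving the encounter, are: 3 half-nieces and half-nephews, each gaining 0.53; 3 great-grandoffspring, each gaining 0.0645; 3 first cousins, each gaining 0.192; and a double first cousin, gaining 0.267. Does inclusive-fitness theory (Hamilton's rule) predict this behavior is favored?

Hamilton's rule: the trait is favored when the sum of r·B over every recipient exceeds the actor's cost C.
r to a half-niece or half-nephew = 0.125 (half-aunt/uncle↔niece/nephew: one path of length 3: r = (1/2)^3 = 1/8).
r to a great-grandoffspring = 1/8 (three parent–offspring links: r = (1/2)^3 = 1/8).
r to a first cousin = 0.125 (first cousins share one grandparent pair — two paths of length 4: r = 2·(1/2)^4 = 1/8).
r to a double first cousin = 1/4 (double first cousins share both grandparent pairs — four paths of length 4: r = 4·(1/2)^4 = 1/4).
Summing one r·B term per recipient: 3·0.125·0.53 + 3·0.125·0.0645 + 3·0.125·0.192 + 1·0.25·0.267 = 0.3616875.
0.3616875 < 0.47: the indirect benefit is less than the cost.

No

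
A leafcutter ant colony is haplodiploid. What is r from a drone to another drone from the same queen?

Haploid brothers each carry a random half of the queen's diploid genome, so on average they share half: r = 1/2.

0.5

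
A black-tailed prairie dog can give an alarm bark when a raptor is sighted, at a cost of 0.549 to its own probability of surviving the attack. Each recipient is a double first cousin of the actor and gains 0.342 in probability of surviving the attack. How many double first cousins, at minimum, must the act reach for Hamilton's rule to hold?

7

r to a double first cousin = 1/4 (double first cousins share both grandparent pairs — four paths of length 4: r = 4·(1/2)^4 = 1/4).
Hamilton's rule: n·r·B > C  ⇒  n > C/(r·B) = 0.549/(0.25·0.342) = 6.421.
The smallest integer exceeding 6.421 is 7.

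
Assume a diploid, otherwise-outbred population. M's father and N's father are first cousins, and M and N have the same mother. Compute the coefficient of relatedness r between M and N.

Independent pedigree routes through distinct common ancestors add.
M and N are related in two ways: second cousins through their fathers (r = 1/32) and half-sibs through their shared mother (r = 1/4).
r = 1/32 + 1/4 = 9/32 = 0.28125.

0.28125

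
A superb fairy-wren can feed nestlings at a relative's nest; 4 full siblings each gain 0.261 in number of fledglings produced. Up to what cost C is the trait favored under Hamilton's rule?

0.522

r to a full sibling = 1/2 (full sibs share both parents — two paths of length 2: r = 2·(1/2)^2 = 1/2).
Hamilton's rule: n·r·B > C, so the trait is favored while C < n·r·B = 4·0.5·0.261 = 0.522.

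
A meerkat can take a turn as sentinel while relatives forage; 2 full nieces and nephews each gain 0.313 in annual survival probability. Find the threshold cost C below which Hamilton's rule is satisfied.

0.1565

r to a full niece or nephew = 1/4 (full aunt/uncle↔niece/nephew: two paths of length 3 through the shared grandparent pair: r = 2·(1/2)^3 = 1/4).
Hamilton's rule: n·r·B > C, so the trait is favored while C < n·r·B = 2·0.25·0.313 = 0.1565.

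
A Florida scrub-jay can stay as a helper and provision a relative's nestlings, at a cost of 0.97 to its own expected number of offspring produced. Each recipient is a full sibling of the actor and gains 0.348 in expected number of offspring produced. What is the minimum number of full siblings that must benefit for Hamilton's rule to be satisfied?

6

r to a full sibling = 0.5 (full sibs share both parents — two paths of length 2: r = 2·(1/2)^2 = 1/2).
Hamilton's rule: n·r·B > C  ⇒  n > C/(r·B) = 0.97/(0.5·0.348) = 5.575.
The smallest integer exceeding 5.575 is 6.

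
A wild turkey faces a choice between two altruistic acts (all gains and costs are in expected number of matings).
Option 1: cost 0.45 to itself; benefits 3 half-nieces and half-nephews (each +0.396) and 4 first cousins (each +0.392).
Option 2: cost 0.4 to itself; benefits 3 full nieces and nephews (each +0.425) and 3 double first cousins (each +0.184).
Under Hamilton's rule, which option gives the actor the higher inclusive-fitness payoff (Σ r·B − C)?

Option 1: r to a half-niece or half-nephew = 0.125.
Option 1: r to a first cousin = 0.125.
Option 1: Σ r·B − C = (3·0.125·0.396 + 4·0.125·0.392) − 0.45 = -0.1055.
Option 2: r to a full niece or nephew = 0.25.
Option 2: r to a double first cousin = 0.25.
Option 2: Σ r·B − C = (3·0.25·0.425 + 3·0.25·0.184) − 0.4 = 0.05675.
Option 2 has the higher net inclusive-fitness payoff.

Option 2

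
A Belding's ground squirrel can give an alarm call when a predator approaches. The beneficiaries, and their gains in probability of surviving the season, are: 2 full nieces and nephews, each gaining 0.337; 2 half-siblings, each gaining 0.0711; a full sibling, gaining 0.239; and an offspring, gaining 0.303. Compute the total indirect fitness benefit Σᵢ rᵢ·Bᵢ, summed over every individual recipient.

r to a full niece or nephew = 1/4 (full aunt/uncle↔niece/nephew: two paths of length 3 through the shared grandparent pair: r = 2·(1/2)^3 = 1/4).
r to a half-sibling = 0.25 (half-sibs share one parent — one path of length 2: r = (1/2)^2 = 1/4).
r to a full sibling = 1/2 (full sibs share both parents — two paths of length 2: r = 2·(1/2)^2 = 1/2).
r to an offspring = 0.5 (one parent–offspring link: r = (1/2)^1 = 1/2).
Summing one r·B term per recipient: 2·0.25·0.337 + 2·0.25·0.0711 + 1·0.5·0.239 + 1·0.5·0.303 = 0.47505.

0.47505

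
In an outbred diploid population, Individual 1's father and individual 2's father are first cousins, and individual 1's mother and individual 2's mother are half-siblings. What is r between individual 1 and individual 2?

Relatedness sums over independent paths through distinct common ancestors.
Individual 1 and individual 2 are related in two ways: second cousins through their fathers (r = 1/32) and half first cousins through their mothers (r = 1/16).
r = 1/32 + 1/16 = 0.09375.

0.09375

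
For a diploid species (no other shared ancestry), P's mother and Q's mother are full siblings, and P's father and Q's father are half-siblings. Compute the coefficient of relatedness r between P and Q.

Independent pedigree routes through distinct common ancestors add.
P and Q are related in two ways: first cousins through their mothers (r = 1/8) and half first cousins through their fathers (r = 1/16).
r = 1/8 + 1/16 = 0.1875.

0.1875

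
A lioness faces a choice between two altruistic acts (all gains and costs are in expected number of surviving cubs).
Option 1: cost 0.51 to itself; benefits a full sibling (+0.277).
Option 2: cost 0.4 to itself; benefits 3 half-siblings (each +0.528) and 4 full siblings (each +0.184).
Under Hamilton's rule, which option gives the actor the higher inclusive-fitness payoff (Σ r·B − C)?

Option 1: r to a full sibling = 0.5.
Option 1: Σ r·B − C = (1·0.5·0.277) − 0.51 = -0.3715.
Option 2: r to a half-sibling = 0.25.
Option 2: r to a full sibling = 0.5.
Option 2: Σ r·B − C = (3·0.25·0.528 + 4·0.5·0.184) − 0.4 = 0.364.
Option 2 has the higher net inclusive-fitness payoff.

Option 2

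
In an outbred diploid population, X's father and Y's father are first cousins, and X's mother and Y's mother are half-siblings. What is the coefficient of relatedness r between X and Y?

0.09375

Wright's path rule: contributions from independent ancestry routes add.
X and Y are related in two ways: second cousins through their fathers (r = 1/32) and half first cousins through their mothers (r = 1/16).
r = 1/32 + 1/16 = 0.09375.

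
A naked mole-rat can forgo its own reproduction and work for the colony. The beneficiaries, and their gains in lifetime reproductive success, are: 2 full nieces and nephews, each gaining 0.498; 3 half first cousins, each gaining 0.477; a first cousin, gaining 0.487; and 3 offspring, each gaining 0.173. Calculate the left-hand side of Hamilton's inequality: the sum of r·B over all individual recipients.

0.6588125

r to a full niece or nephew = 1/4 (full aunt/uncle↔niece/nephew: two paths of length 3 through the shared grandparent pair: r = 2·(1/2)^3 = 1/4).
r to a half first cousin = 0.0625 (half first cousins share one grandparent — one path of length 4: r = (1/2)^4 = 1/16).
r to a first cousin = 0.125 (first cousins share one grandparent pair — two paths of length 4: r = 2·(1/2)^4 = 1/8).
r to an offspring = 1/2 (one parent–offspring link: r = (1/2)^1 = 1/2).
Summing one r·B term per recipient: 2·0.25·0.498 + 3·0.0625·0.477 + 1·0.125·0.487 + 3·0.5·0.173 = 0.6588125.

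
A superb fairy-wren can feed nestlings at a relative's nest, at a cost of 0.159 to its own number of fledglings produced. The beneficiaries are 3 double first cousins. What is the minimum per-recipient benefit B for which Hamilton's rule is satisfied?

r to a double first cousin = 0.25 (double first cousins share both grandparent pairs — four paths of length 4: r = 4·(1/2)^4 = 1/4).
Hamilton's rule with n recipients of equal r: n·r·B > C, so B > C/(n·r) = 0.159/(3·0.25) = 0.212.

0.212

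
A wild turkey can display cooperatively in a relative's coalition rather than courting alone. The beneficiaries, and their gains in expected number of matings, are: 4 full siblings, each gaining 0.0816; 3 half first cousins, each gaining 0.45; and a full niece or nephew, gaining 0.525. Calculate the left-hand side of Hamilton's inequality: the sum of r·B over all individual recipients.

r to a full sibling = 0.5 (full sibs share both parents — two paths of length 2: r = 2·(1/2)^2 = 1/2).
r to a half first cousin = 1/16 (half first cousins share one grandparent — one path of length 4: r = (1/2)^4 = 1/16).
r to a full niece or nephew = 1/4 (full aunt/uncle↔niece/nephew: two paths of length 3 through the shared grandparent pair: r = 2·(1/2)^3 = 1/4).
Summing one r·B term per recipient: 4·0.5·0.0816 + 3·0.0625·0.45 + 1·0.25·0.525 = 0.378825.

0.378825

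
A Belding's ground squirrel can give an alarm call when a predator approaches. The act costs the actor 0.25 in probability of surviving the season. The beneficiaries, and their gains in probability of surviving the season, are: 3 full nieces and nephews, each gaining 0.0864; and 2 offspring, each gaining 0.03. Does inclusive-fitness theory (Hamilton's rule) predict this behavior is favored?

Hamilton's rule: the trait is favored when the sum of r·B over every recipient exceeds the actor's cost C.
r to a full niece or nephew = 1/4 (full aunt/uncle↔niece/nephew: two paths of length 3 through the shared grandparent pair: r = 2·(1/2)^3 = 1/4).
r to an offspring = 0.5 (one parent–offspring link: r = (1/2)^1 = 1/2).
Summing one r·B term per recipient: 3·0.25·0.0864 + 2·0.5·0.03 = 0.0948.
0.0948 < 0.25: the indirect benefit is less than the cost.

No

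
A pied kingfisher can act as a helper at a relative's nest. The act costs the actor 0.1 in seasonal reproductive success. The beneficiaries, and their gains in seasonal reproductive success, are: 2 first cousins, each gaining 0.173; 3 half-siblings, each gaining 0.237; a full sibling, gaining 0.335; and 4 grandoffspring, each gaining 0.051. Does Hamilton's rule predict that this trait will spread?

Hamilton's rule: the trait is favored when the sum of r·B over every recipient exceeds the actor's cost C.
r to a first cousin = 1/8 (first cousins share one grandparent pair — two paths of length 4: r = 2·(1/2)^4 = 1/8).
r to a half-sibling = 0.25 (half-sibs share one parent — one path of length 2: r = (1/2)^2 = 1/4).
r to a full sibling = 0.5 (full sibs share both parents — two paths of length 2: r = 2·(1/2)^2 = 1/2).
r to a grandoffspring = 0.25 (two parent–offspring links: r = (1/2)^2 = 1/4).
Summing one r·B term per recipient: 2·0.125·0.173 + 3·0.25·0.237 + 1·0.5·0.335 + 4·0.25·0.051 = 0.4395.
0.4395 > 0.1: the indirect benefit exceeds the cost.

Yes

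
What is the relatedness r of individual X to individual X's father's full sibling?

0.25

Each parent–offspring link contributes a factor of 1/2, and independent paths through distinct common ancestors add.
Full aunt/uncle↔niece/nephew: two paths of length 3 through the shared grandparent pair: r = 2·(1/2)^3 = 1/4.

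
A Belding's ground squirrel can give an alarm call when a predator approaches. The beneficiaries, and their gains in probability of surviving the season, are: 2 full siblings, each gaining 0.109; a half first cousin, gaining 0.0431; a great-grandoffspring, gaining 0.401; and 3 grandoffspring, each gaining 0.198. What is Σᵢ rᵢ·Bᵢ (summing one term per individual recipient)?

r to a full sibling = 0.5 (full sibs share both parents — two paths of length 2: r = 2·(1/2)^2 = 1/2).
r to a half first cousin = 1/16 (half first cousins share one grandparent — one path of length 4: r = (1/2)^4 = 1/16).
r to a great-grandoffspring = 1/8 (three parent–offspring links: r = (1/2)^3 = 1/8).
r to a grandoffspring = 1/4 (two parent–offspring links: r = (1/2)^2 = 1/4).
Summing one r·B term per recipient: 2·0.5·0.109 + 1·0.0625·0.0431 + 1·0.125·0.401 + 3·0.25·0.198 = 0.31031875.

0.31031875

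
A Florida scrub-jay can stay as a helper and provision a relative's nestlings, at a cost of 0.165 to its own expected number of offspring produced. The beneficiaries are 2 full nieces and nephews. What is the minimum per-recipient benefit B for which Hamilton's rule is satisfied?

r to a full niece or nephew = 0.25 (full aunt/uncle↔niece/nephew: two paths of length 3 through the shared grandparent pair: r = 2·(1/2)^3 = 1/4).
Hamilton's rule with n recipients of equal r: n·r·B > C, so B > C/(n·r) = 0.165/(2·0.25) = 0.33.

0.33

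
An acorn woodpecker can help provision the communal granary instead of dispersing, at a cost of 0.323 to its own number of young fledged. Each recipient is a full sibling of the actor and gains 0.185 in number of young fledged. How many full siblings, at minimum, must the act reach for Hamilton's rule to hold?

r to a full sibling = 0.5 (full sibs share both parents — two paths of length 2: r = 2·(1/2)^2 = 1/2).
Hamilton's rule: n·r·B > C  ⇒  n > C/(r·B) = 0.323/(0.5·0.185) = 3.492.
The smallest integer exceeding 3.492 is 4.

4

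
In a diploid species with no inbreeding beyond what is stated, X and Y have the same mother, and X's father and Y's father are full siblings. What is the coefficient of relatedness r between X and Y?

Relatedness sums over independent paths through distinct common ancestors.
X and Y are related in two ways: half-sibs through their shared mother (r = 1/4) and first cousins through their fathers (r = 1/8).
r = 1/4 + 1/8 = 0.375.

0.375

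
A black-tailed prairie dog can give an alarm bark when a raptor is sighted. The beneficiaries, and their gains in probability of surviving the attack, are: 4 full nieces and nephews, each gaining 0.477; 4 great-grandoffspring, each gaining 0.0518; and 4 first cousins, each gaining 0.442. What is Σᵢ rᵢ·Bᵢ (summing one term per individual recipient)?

0.7239

r to a full niece or nephew = 1/4 (full aunt/uncle↔niece/nephew: two paths of length 3 through the shared grandparent pair: r = 2·(1/2)^3 = 1/4).
r to a great-grandoffspring = 1/8 (three parent–offspring links: r = (1/2)^3 = 1/8).
r to a first cousin = 1/8 (first cousins share one grandparent pair — two paths of length 4: r = 2·(1/2)^4 = 1/8).
Summing one r·B term per recipient: 4·0.25·0.477 + 4·0.125·0.0518 + 4·0.125·0.442 = 0.7239.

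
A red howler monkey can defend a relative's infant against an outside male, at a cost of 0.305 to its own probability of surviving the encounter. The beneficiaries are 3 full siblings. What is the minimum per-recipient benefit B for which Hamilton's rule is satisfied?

0.2033

r to a full sibling = 1/2 (full sibs share both parents — two paths of length 2: r = 2·(1/2)^2 = 1/2).
Hamilton's rule with n recipients of equal r: n·r·B > C, so B > C/(n·r) = 0.305/(3·0.5) = 0.2033.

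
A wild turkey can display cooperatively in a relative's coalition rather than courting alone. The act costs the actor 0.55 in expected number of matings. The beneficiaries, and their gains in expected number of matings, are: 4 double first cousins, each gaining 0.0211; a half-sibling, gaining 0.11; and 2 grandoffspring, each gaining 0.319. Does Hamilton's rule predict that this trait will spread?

No

Hamilton's rule: the trait is favored when the sum of r·B over every recipient exceeds the actor's cost C.
r to a double first cousin = 1/4 (double first cousins share both grandparent pairs — four paths of length 4: r = 4·(1/2)^4 = 1/4).
r to a half-sibling = 0.25 (half-sibs share one parent — one path of length 2: r = (1/2)^2 = 1/4).
r to a grandoffspring = 1/4 (two parent–offspring links: r = (1/2)^2 = 1/4).
Summing one r·B term per recipient: 4·0.25·0.0211 + 1·0.25·0.11 + 2·0.25·0.319 = 0.2081.
0.2081 < 0.55: the indirect benefit is less than the cost.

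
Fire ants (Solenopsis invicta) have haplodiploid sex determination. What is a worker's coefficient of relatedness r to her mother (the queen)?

0.5

One meiotic link between diploid queen and diploid daughter: r = 1/2.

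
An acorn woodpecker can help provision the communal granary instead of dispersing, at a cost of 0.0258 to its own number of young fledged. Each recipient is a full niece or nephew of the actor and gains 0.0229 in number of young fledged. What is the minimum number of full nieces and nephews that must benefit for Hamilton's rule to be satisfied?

5

r to a full niece or nephew = 1/4 (full aunt/uncle↔niece/nephew: two paths of length 3 through the shared grandparent pair: r = 2·(1/2)^3 = 1/4).
Hamilton's rule: n·r·B > C  ⇒  n > C/(r·B) = 0.0258/(0.25·0.0229) = 4.507.
The smallest integer exceeding 4.507 is 5.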